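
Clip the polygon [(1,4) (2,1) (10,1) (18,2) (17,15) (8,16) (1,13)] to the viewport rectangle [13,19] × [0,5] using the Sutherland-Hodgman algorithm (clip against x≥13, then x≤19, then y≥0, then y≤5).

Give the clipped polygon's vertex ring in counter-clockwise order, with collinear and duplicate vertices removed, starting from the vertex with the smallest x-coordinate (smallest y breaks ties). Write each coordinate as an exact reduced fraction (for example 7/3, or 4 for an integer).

Clipped polygon: [(13,11/8) (18,2) (231/13,5) (13,5)]

1. After x ≥ 13: [(13,11/8) (18,2) (17,15) (13,139/9)]
2. After x ≤ 19: [(13,11/8) (18,2) (17,15) (13,139/9)]
3. After y ≥ 0: [(13,11/8) (18,2) (17,15) (13,139/9)]
4. After y ≤ 5: [(13,5) (13,11/8) (18,2) (231/13,5)]
5. Canonical ring: [(13,11/8) (18,2) (231/13,5) (13,5)]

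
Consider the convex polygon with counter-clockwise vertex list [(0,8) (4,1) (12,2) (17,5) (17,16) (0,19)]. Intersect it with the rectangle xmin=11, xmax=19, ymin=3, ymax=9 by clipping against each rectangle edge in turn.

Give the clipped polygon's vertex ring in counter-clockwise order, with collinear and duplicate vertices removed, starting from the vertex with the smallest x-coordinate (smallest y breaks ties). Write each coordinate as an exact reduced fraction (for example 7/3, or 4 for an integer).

Clipped polygon: [(11,3) (41/3,3) (17,5) (17,9) (11,9)]

1. After x ≥ 11: [(11,15/8) (12,2) (17,5) (17,16) (11,290/17)]
2. After x ≤ 19: [(11,15/8) (12,2) (17,5) (17,16) (11,290/17)]
3. After y ≥ 3: [(11,3) (41/3,3) (17,5) (17,16) (11,290/17)]
4. After y ≤ 9: [(11,9) (11,3) (41/3,3) (17,5) (17,9)]
5. Canonical ring: [(11,3) (41/3,3) (17,5) (17,9) (11,9)]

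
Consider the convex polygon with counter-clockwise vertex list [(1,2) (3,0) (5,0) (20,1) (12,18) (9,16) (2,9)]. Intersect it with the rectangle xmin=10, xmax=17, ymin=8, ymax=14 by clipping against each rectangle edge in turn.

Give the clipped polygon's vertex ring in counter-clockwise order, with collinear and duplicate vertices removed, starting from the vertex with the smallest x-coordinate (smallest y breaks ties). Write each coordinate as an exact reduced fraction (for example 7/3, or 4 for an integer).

1. After x ≥ 10: [(10,1/3) (20,1) (12,18) (10,50/3)]
2. After x ≤ 17: [(10,1/3) (17,4/5) (17,59/8) (12,18) (10,50/3)]
3. After y ≥ 8: [(10,8) (284/17,8) (12,18) (10,50/3)]
4. After y ≤ 14: [(10,14) (10,8) (284/17,8) (236/17,14)]
5. Canonical ring: [(10,8) (284/17,8) (236/17,14) (10,14)]

Clipped polygon: [(10,8) (284/17,8) (236/17,14) (10,14)]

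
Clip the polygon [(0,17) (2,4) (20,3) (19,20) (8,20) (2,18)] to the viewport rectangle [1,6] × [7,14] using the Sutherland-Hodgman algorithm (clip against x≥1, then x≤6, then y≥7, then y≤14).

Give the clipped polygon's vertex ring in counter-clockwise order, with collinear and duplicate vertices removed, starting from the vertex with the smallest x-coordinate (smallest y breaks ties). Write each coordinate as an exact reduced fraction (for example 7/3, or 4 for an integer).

Clipped polygon: [(1,21/2) (20/13,7) (6,7) (6,14) (1,14)]

1. After x ≥ 1: [(1,35/2) (1,21/2) (2,4) (20,3) (19,20) (8,20) (2,18)]
2. After x ≤ 6: [(1,35/2) (1,21/2) (2,4) (6,34/9) (6,58/3) (2,18)]
3. After y ≥ 7: [(1,35/2) (1,21/2) (20/13,7) (6,7) (6,58/3) (2,18)]
4. After y ≤ 14: [(1,14) (1,21/2) (20/13,7) (6,7) (6,14)]
5. Canonical ring: [(1,21/2) (20/13,7) (6,7) (6,14) (1,14)]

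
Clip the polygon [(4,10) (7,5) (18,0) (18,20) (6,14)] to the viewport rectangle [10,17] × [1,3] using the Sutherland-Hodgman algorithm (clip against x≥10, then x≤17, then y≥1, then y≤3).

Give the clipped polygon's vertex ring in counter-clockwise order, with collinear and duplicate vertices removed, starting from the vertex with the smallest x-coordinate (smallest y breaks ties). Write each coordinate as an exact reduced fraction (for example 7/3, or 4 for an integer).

Clipped polygon: [(57/5,3) (79/5,1) (17,1) (17,3)]

1. After x ≥ 10: [(10,40/11) (18,0) (18,20) (10,16)]
2. After x ≤ 17: [(10,40/11) (17,5/11) (17,39/2) (10,16)]
3. After y ≥ 1: [(10,40/11) (79/5,1) (17,1) (17,39/2) (10,16)]
4. After y ≤ 3: [(57/5,3) (79/5,1) (17,1) (17,3)]
5. Canonical ring: [(57/5,3) (79/5,1) (17,1) (17,3)]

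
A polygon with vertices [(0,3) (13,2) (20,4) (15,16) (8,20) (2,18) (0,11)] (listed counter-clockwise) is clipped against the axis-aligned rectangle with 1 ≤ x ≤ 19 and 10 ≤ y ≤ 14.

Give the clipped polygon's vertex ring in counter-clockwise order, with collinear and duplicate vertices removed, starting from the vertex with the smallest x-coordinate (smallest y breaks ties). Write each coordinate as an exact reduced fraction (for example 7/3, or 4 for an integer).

1. After x ≥ 1: [(1,38/13) (13,2) (20,4) (15,16) (8,20) (2,18) (1,29/2)]
2. After x ≤ 19: [(1,38/13) (13,2) (19,26/7) (19,32/5) (15,16) (8,20) (2,18) (1,29/2)]
3. After y ≥ 10: [(1,10) (35/2,10) (15,16) (8,20) (2,18) (1,29/2)]
4. After y ≤ 14: [(1,14) (1,10) (35/2,10) (95/6,14)]
5. Canonical ring: [(1,10) (35/2,10) (95/6,14) (1,14)]

Clipped polygon: [(1,10) (35/2,10) (95/6,14) (1,14)]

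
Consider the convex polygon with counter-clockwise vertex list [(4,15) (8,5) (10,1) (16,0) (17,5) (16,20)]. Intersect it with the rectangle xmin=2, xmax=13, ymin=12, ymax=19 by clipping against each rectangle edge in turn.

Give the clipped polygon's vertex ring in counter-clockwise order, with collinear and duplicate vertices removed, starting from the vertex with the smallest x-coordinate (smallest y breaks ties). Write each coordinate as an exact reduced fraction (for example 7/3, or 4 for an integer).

Clipped polygon: [(4,15) (26/5,12) (13,12) (13,75/4)]

1. After x ≥ 2: [(4,15) (8,5) (10,1) (16,0) (17,5) (16,20)]
2. After x ≤ 13: [(13,75/4) (4,15) (8,5) (10,1) (13,1/2)]
3. After y ≥ 12: [(13,12) (13,75/4) (4,15) (26/5,12)]
4. After y ≤ 19: [(13,12) (13,75/4) (4,15) (26/5,12)]
5. Canonical ring: [(4,15) (26/5,12) (13,12) (13,75/4)]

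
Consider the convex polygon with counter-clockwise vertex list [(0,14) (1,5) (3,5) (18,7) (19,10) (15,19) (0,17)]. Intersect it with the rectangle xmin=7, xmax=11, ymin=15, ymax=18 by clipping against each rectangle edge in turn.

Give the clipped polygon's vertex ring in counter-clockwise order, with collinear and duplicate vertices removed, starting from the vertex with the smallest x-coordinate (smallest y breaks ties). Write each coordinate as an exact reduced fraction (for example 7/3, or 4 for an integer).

Clipped polygon: [(7,15) (11,15) (11,18) (15/2,18) (7,269/15)]

1. After x ≥ 7: [(7,83/15) (18,7) (19,10) (15,19) (7,269/15)]
2. After x ≤ 11: [(7,83/15) (11,91/15) (11,277/15) (7,269/15)]
3. After y ≥ 15: [(7,15) (11,15) (11,277/15) (7,269/15)]
4. After y ≤ 18: [(7,15) (11,15) (11,18) (15/2,18) (7,269/15)]
5. Canonical ring: [(7,15) (11,15) (11,18) (15/2,18) (7,269/15)]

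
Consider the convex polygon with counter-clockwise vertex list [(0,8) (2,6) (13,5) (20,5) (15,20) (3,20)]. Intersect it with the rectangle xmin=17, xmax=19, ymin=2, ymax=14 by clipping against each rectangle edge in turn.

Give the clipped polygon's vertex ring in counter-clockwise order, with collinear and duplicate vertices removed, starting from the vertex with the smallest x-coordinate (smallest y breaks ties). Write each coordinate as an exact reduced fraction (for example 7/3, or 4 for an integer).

Clipped polygon: [(17,5) (19,5) (19,8) (17,14)]

1. After x ≥ 17: [(17,5) (20,5) (17,14)]
2. After x ≤ 19: [(17,5) (19,5) (19,8) (17,14)]
3. After y ≥ 2: [(17,5) (19,5) (19,8) (17,14)]
4. After y ≤ 14: [(17,5) (19,5) (19,8) (17,14)]
5. Canonical ring: [(17,5) (19,5) (19,8) (17,14)]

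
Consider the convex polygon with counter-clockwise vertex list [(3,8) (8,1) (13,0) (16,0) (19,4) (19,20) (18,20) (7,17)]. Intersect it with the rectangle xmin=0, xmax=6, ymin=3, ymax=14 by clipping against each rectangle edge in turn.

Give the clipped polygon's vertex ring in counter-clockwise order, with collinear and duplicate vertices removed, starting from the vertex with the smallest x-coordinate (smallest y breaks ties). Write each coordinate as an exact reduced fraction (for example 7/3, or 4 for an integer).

1. After x ≥ 0: [(3,8) (8,1) (13,0) (16,0) (19,4) (19,20) (18,20) (7,17)]
2. After x ≤ 6: [(6,59/4) (3,8) (6,19/5)]
3. After y ≥ 3: [(6,59/4) (3,8) (6,19/5)]
4. After y ≤ 14: [(6,14) (17/3,14) (3,8) (6,19/5)]
5. Canonical ring: [(3,8) (6,19/5) (6,14) (17/3,14)]

Clipped polygon: [(3,8) (6,19/5) (6,14) (17/3,14)]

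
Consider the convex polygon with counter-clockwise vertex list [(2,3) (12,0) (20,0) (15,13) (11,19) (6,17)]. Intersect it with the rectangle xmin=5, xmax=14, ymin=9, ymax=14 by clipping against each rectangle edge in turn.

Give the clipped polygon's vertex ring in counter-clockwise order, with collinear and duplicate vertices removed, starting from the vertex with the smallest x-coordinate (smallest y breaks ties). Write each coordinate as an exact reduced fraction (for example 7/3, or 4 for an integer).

Clipped polygon: [(5,9) (14,9) (14,14) (36/7,14) (5,27/2)]

1. After x ≥ 5: [(5,27/2) (5,21/10) (12,0) (20,0) (15,13) (11,19) (6,17)]
2. After x ≤ 14: [(5,27/2) (5,21/10) (12,0) (14,0) (14,29/2) (11,19) (6,17)]
3. After y ≥ 9: [(5,27/2) (5,9) (14,9) (14,29/2) (11,19) (6,17)]
4. After y ≤ 14: [(36/7,14) (5,27/2) (5,9) (14,9) (14,14)]
5. Canonical ring: [(5,9) (14,9) (14,14) (36/7,14) (5,27/2)]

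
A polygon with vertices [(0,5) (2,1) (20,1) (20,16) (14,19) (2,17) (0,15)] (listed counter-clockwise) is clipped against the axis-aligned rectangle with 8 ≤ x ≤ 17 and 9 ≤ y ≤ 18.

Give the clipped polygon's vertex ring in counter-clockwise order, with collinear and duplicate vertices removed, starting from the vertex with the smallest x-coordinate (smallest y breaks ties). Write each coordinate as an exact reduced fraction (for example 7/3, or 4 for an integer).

Clipped polygon: [(8,9) (17,9) (17,35/2) (16,18) (8,18)]

1. After x ≥ 8: [(8,1) (20,1) (20,16) (14,19) (8,18)]
2. After x ≤ 17: [(8,1) (17,1) (17,35/2) (14,19) (8,18)]
3. After y ≥ 9: [(8,9) (17,9) (17,35/2) (14,19) (8,18)]
4. After y ≤ 18: [(8,9) (17,9) (17,35/2) (16,18) (8,18) (8,18)]
5. Canonical ring: [(8,9) (17,9) (17,35/2) (16,18) (8,18)]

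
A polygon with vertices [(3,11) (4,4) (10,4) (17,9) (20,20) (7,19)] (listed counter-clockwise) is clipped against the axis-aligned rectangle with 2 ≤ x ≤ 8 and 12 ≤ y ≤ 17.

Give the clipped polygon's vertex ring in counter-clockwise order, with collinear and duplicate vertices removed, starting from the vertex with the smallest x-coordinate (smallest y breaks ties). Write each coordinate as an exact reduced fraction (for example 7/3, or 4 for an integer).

1. After x ≥ 2: [(3,11) (4,4) (10,4) (17,9) (20,20) (7,19)]
2. After x ≤ 8: [(3,11) (4,4) (8,4) (8,248/13) (7,19)]
3. After y ≥ 12: [(7/2,12) (8,12) (8,248/13) (7,19)]
4. After y ≤ 17: [(6,17) (7/2,12) (8,12) (8,17)]
5. Canonical ring: [(7/2,12) (8,12) (8,17) (6,17)]

Clipped polygon: [(7/2,12) (8,12) (8,17) (6,17)]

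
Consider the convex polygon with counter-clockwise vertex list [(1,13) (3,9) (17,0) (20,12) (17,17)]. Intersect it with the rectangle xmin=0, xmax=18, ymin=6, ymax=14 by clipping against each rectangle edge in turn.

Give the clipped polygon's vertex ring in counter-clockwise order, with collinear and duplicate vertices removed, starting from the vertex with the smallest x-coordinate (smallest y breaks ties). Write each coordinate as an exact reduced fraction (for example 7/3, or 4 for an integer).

Clipped polygon: [(1,13) (3,9) (23/3,6) (18,6) (18,14) (5,14)]

1. After x ≥ 0: [(1,13) (3,9) (17,0) (20,12) (17,17)]
2. After x ≤ 18: [(1,13) (3,9) (17,0) (18,4) (18,46/3) (17,17)]
3. After y ≥ 6: [(1,13) (3,9) (23/3,6) (18,6) (18,46/3) (17,17)]
4. After y ≤ 14: [(5,14) (1,13) (3,9) (23/3,6) (18,6) (18,14)]
5. Canonical ring: [(1,13) (3,9) (23/3,6) (18,6) (18,14) (5,14)]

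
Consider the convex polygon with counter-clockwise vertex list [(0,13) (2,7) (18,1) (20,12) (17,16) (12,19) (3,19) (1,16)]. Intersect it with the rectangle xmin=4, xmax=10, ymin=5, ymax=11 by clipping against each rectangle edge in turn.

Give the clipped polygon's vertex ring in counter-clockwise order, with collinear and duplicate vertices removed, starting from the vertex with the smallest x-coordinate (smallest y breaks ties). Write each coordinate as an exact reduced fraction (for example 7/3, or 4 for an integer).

Clipped polygon: [(4,25/4) (22/3,5) (10,5) (10,11) (4,11)]

1. After x ≥ 4: [(4,25/4) (18,1) (20,12) (17,16) (12,19) (4,19)]
2. After x ≤ 10: [(4,25/4) (10,4) (10,19) (4,19)]
3. After y ≥ 5: [(4,25/4) (22/3,5) (10,5) (10,19) (4,19)]
4. After y ≤ 11: [(4,11) (4,25/4) (22/3,5) (10,5) (10,11)]
5. Canonical ring: [(4,25/4) (22/3,5) (10,5) (10,11) (4,11)]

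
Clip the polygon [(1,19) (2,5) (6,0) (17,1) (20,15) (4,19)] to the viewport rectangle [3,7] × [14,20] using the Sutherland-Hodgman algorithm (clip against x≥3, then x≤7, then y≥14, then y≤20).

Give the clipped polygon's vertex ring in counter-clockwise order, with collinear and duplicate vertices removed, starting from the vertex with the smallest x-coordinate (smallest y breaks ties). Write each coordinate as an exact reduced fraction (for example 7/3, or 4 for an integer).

Clipped polygon: [(3,14) (7,14) (7,73/4) (4,19) (3,19)]

1. After x ≥ 3: [(3,19) (3,15/4) (6,0) (17,1) (20,15) (4,19)]
2. After x ≤ 7: [(3,19) (3,15/4) (6,0) (7,1/11) (7,73/4) (4,19)]
3. After y ≥ 14: [(3,19) (3,14) (7,14) (7,73/4) (4,19)]
4. After y ≤ 20: [(3,19) (3,14) (7,14) (7,73/4) (4,19)]
5. Canonical ring: [(3,14) (7,14) (7,73/4) (4,19) (3,19)]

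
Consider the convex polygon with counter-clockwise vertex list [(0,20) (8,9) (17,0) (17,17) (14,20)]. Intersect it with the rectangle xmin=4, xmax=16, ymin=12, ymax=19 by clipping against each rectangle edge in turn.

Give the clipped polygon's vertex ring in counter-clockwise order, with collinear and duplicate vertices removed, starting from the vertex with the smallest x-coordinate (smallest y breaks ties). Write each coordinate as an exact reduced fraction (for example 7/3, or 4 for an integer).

1. After x ≥ 4: [(4,20) (4,29/2) (8,9) (17,0) (17,17) (14,20)]
2. After x ≤ 16: [(4,20) (4,29/2) (8,9) (16,1) (16,18) (14,20)]
3. After y ≥ 12: [(4,20) (4,29/2) (64/11,12) (16,12) (16,18) (14,20)]
4. After y ≤ 19: [(4,19) (4,29/2) (64/11,12) (16,12) (16,18) (15,19)]
5. Canonical ring: [(4,29/2) (64/11,12) (16,12) (16,18) (15,19) (4,19)]

Clipped polygon: [(4,29/2) (64/11,12) (16,12) (16,18) (15,19) (4,19)]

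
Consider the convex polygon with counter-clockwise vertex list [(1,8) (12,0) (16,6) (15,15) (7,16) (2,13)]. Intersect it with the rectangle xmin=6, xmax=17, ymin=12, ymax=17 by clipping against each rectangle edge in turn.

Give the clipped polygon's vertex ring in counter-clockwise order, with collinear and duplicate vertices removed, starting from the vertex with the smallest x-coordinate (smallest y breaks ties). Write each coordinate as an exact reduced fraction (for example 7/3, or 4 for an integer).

1. After x ≥ 6: [(6,48/11) (12,0) (16,6) (15,15) (7,16) (6,77/5)]
2. After x ≤ 17: [(6,48/11) (12,0) (16,6) (15,15) (7,16) (6,77/5)]
3. After y ≥ 12: [(6,12) (46/3,12) (15,15) (7,16) (6,77/5)]
4. After y ≤ 17: [(6,12) (46/3,12) (15,15) (7,16) (6,77/5)]
5. Canonical ring: [(6,12) (46/3,12) (15,15) (7,16) (6,77/5)]

Clipped polygon: [(6,12) (46/3,12) (15,15) (7,16) (6,77/5)]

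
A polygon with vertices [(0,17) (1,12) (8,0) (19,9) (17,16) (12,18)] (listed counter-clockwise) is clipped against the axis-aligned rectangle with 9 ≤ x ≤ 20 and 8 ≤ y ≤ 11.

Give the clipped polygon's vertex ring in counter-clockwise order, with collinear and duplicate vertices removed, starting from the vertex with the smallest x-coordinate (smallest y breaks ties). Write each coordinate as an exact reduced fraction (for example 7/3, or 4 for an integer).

Clipped polygon: [(9,8) (160/9,8) (19,9) (129/7,11) (9,11)]

1. After x ≥ 9: [(9,71/4) (9,9/11) (19,9) (17,16) (12,18)]
2. After x ≤ 20: [(9,71/4) (9,9/11) (19,9) (17,16) (12,18)]
3. After y ≥ 8: [(9,71/4) (9,8) (160/9,8) (19,9) (17,16) (12,18)]
4. After y ≤ 11: [(9,11) (9,8) (160/9,8) (19,9) (129/7,11)]
5. Canonical ring: [(9,8) (160/9,8) (19,9) (129/7,11) (9,11)]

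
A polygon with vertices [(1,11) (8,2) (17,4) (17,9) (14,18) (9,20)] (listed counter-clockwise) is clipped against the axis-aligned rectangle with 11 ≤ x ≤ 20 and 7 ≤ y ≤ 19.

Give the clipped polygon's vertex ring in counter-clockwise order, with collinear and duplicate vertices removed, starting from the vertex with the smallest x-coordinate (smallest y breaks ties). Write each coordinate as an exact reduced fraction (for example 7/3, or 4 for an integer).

1. After x ≥ 11: [(11,8/3) (17,4) (17,9) (14,18) (11,96/5)]
2. After x ≤ 20: [(11,8/3) (17,4) (17,9) (14,18) (11,96/5)]
3. After y ≥ 7: [(11,7) (17,7) (17,9) (14,18) (11,96/5)]
4. After y ≤ 19: [(11,19) (11,7) (17,7) (17,9) (14,18) (23/2,19)]
5. Canonical ring: [(11,7) (17,7) (17,9) (14,18) (23/2,19) (11,19)]

Clipped polygon: [(11,7) (17,7) (17,9) (14,18) (23/2,19) (11,19)]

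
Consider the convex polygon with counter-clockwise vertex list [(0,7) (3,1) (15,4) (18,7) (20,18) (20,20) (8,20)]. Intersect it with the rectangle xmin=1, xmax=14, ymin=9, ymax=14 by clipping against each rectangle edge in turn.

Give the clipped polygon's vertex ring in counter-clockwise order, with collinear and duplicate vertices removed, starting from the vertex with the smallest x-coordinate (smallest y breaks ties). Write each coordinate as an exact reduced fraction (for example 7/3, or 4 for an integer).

Clipped polygon: [(16/13,9) (14,9) (14,14) (56/13,14)]

1. After x ≥ 1: [(1,69/8) (1,5) (3,1) (15,4) (18,7) (20,18) (20,20) (8,20)]
2. After x ≤ 14: [(1,69/8) (1,5) (3,1) (14,15/4) (14,20) (8,20)]
3. After y ≥ 9: [(16/13,9) (14,9) (14,20) (8,20)]
4. After y ≤ 14: [(56/13,14) (16/13,9) (14,9) (14,14)]
5. Canonical ring: [(16/13,9) (14,9) (14,14) (56/13,14)]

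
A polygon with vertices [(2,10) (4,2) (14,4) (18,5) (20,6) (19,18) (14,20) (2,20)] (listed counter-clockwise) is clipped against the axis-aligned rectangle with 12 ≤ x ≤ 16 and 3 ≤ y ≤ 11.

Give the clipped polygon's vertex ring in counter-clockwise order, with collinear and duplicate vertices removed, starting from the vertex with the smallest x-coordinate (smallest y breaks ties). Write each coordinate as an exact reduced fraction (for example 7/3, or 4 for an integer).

Clipped polygon: [(12,18/5) (14,4) (16,9/2) (16,11) (12,11)]

1. After x ≥ 12: [(12,18/5) (14,4) (18,5) (20,6) (19,18) (14,20) (12,20)]
2. After x ≤ 16: [(12,18/5) (14,4) (16,9/2) (16,96/5) (14,20) (12,20)]
3. After y ≥ 3: [(12,18/5) (14,4) (16,9/2) (16,96/5) (14,20) (12,20)]
4. After y ≤ 11: [(12,11) (12,18/5) (14,4) (16,9/2) (16,11)]
5. Canonical ring: [(12,18/5) (14,4) (16,9/2) (16,11) (12,11)]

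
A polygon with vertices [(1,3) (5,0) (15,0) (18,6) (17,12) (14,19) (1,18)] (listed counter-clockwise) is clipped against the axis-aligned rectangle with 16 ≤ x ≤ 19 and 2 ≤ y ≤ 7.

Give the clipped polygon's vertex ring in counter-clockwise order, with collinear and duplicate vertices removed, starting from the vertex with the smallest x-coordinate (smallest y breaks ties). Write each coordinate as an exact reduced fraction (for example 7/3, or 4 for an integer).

1. After x ≥ 16: [(16,2) (18,6) (17,12) (16,43/3)]
2. After x ≤ 19: [(16,2) (18,6) (17,12) (16,43/3)]
3. After y ≥ 2: [(16,2) (18,6) (17,12) (16,43/3)]
4. After y ≤ 7: [(16,7) (16,2) (18,6) (107/6,7)]
5. Canonical ring: [(16,2) (18,6) (107/6,7) (16,7)]

Clipped polygon: [(16,2) (18,6) (107/6,7) (16,7)]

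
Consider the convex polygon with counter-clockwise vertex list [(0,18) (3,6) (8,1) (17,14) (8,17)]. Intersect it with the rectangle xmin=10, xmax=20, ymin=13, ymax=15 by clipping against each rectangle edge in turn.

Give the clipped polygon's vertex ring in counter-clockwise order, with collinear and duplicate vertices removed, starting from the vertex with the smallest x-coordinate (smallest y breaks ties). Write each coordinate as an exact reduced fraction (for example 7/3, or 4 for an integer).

Clipped polygon: [(10,13) (212/13,13) (17,14) (14,15) (10,15)]

1. After x ≥ 10: [(10,35/9) (17,14) (10,49/3)]
2. After x ≤ 20: [(10,35/9) (17,14) (10,49/3)]
3. After y ≥ 13: [(10,13) (212/13,13) (17,14) (10,49/3)]
4. After y ≤ 15: [(10,15) (10,13) (212/13,13) (17,14) (14,15)]
5. Canonical ring: [(10,13) (212/13,13) (17,14) (14,15) (10,15)]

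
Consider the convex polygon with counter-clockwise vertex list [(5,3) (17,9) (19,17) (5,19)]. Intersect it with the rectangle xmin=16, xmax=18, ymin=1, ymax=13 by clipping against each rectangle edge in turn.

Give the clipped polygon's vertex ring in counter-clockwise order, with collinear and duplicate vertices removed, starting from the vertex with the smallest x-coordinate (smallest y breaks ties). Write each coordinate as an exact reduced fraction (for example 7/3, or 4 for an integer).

Clipped polygon: [(16,17/2) (17,9) (18,13) (16,13)]

1. After x ≥ 16: [(16,17/2) (17,9) (19,17) (16,122/7)]
2. After x ≤ 18: [(16,17/2) (17,9) (18,13) (18,120/7) (16,122/7)]
3. After y ≥ 1: [(16,17/2) (17,9) (18,13) (18,120/7) (16,122/7)]
4. After y ≤ 13: [(16,13) (16,17/2) (17,9) (18,13) (18,13)]
5. Canonical ring: [(16,17/2) (17,9) (18,13) (16,13)]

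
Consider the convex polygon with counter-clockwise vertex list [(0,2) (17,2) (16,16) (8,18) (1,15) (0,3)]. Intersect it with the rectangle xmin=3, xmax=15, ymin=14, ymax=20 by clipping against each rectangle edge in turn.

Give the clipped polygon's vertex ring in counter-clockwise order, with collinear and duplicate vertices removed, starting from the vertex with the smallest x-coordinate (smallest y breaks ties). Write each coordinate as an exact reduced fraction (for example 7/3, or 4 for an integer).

Clipped polygon: [(3,14) (15,14) (15,65/4) (8,18) (3,111/7)]

1. After x ≥ 3: [(3,2) (17,2) (16,16) (8,18) (3,111/7)]
2. After x ≤ 15: [(3,2) (15,2) (15,65/4) (8,18) (3,111/7)]
3. After y ≥ 14: [(3,14) (15,14) (15,65/4) (8,18) (3,111/7)]
4. After y ≤ 20: [(3,14) (15,14) (15,65/4) (8,18) (3,111/7)]
5. Canonical ring: [(3,14) (15,14) (15,65/4) (8,18) (3,111/7)]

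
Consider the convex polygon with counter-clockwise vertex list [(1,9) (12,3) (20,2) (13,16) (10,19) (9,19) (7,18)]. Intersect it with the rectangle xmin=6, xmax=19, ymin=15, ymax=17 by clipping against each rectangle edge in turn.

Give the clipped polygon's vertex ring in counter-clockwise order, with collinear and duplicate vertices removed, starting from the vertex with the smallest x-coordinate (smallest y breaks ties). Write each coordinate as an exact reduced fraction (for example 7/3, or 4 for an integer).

1. After x ≥ 6: [(6,33/2) (6,69/11) (12,3) (20,2) (13,16) (10,19) (9,19) (7,18)]
2. After x ≤ 19: [(6,33/2) (6,69/11) (12,3) (19,17/8) (19,4) (13,16) (10,19) (9,19) (7,18)]
3. After y ≥ 15: [(6,33/2) (6,15) (27/2,15) (13,16) (10,19) (9,19) (7,18)]
4. After y ≤ 17: [(19/3,17) (6,33/2) (6,15) (27/2,15) (13,16) (12,17)]
5. Canonical ring: [(6,15) (27/2,15) (13,16) (12,17) (19/3,17) (6,33/2)]

Clipped polygon: [(6,15) (27/2,15) (13,16) (12,17) (19/3,17) (6,33/2)]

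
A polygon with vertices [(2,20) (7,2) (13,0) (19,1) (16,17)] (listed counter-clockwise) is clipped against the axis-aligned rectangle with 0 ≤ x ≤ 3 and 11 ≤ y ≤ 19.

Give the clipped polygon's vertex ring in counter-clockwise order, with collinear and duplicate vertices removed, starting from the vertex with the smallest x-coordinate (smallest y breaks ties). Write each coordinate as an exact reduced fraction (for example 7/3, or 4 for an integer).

Clipped polygon: [(41/18,19) (3,82/5) (3,19)]

1. After x ≥ 0: [(2,20) (7,2) (13,0) (19,1) (16,17)]
2. After x ≤ 3: [(3,277/14) (2,20) (3,82/5)]
3. After y ≥ 11: [(3,277/14) (2,20) (3,82/5)]
4. After y ≤ 19: [(3,19) (41/18,19) (3,82/5)]
5. Canonical ring: [(41/18,19) (3,82/5) (3,19)]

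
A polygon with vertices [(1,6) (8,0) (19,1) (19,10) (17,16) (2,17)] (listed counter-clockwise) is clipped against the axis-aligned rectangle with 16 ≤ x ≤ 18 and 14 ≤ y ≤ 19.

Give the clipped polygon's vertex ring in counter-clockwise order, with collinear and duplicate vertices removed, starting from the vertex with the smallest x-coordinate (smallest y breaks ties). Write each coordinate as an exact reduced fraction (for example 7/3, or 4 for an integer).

Clipped polygon: [(16,14) (53/3,14) (17,16) (16,241/15)]

1. After x ≥ 16: [(16,8/11) (19,1) (19,10) (17,16) (16,241/15)]
2. After x ≤ 18: [(16,8/11) (18,10/11) (18,13) (17,16) (16,241/15)]
3. After y ≥ 14: [(16,14) (53/3,14) (17,16) (16,241/15)]
4. After y ≤ 19: [(16,14) (53/3,14) (17,16) (16,241/15)]
5. Canonical ring: [(16,14) (53/3,14) (17,16) (16,241/15)]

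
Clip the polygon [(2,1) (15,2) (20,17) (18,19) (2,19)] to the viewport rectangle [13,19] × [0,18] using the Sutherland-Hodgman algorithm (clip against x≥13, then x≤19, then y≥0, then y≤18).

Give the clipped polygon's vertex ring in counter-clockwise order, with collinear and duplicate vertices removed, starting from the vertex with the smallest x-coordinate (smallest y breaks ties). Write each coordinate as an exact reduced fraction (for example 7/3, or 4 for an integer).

1. After x ≥ 13: [(13,24/13) (15,2) (20,17) (18,19) (13,19)]
2. After x ≤ 19: [(13,24/13) (15,2) (19,14) (19,18) (18,19) (13,19)]
3. After y ≥ 0: [(13,24/13) (15,2) (19,14) (19,18) (18,19) (13,19)]
4. After y ≤ 18: [(13,18) (13,24/13) (15,2) (19,14) (19,18) (19,18)]
5. Canonical ring: [(13,24/13) (15,2) (19,14) (19,18) (13,18)]

Clipped polygon: [(13,24/13) (15,2) (19,14) (19,18) (13,18)]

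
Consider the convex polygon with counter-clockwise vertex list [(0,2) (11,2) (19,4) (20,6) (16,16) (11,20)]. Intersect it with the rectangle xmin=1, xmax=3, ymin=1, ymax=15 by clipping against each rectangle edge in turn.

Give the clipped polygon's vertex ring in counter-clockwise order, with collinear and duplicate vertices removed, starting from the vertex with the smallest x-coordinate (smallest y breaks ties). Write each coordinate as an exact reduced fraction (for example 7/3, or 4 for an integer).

1. After x ≥ 1: [(1,40/11) (1,2) (11,2) (19,4) (20,6) (16,16) (11,20)]
2. After x ≤ 3: [(3,76/11) (1,40/11) (1,2) (3,2)]
3. After y ≥ 1: [(3,76/11) (1,40/11) (1,2) (3,2)]
4. After y ≤ 15: [(3,76/11) (1,40/11) (1,2) (3,2)]
5. Canonical ring: [(1,2) (3,2) (3,76/11) (1,40/11)]

Clipped polygon: [(1,2) (3,2) (3,76/11) (1,40/11)]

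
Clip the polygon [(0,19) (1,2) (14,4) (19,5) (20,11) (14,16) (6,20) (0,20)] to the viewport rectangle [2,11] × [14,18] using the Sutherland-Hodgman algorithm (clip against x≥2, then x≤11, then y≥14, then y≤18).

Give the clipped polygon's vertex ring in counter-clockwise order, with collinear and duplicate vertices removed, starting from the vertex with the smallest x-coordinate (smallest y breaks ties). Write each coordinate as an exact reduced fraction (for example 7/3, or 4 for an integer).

Clipped polygon: [(2,14) (11,14) (11,35/2) (10,18) (2,18)]

1. After x ≥ 2: [(2,28/13) (14,4) (19,5) (20,11) (14,16) (6,20) (2,20)]
2. After x ≤ 11: [(2,28/13) (11,46/13) (11,35/2) (6,20) (2,20)]
3. After y ≥ 14: [(2,14) (11,14) (11,35/2) (6,20) (2,20)]
4. After y ≤ 18: [(2,18) (2,14) (11,14) (11,35/2) (10,18)]
5. Canonical ring: [(2,14) (11,14) (11,35/2) (10,18) (2,18)]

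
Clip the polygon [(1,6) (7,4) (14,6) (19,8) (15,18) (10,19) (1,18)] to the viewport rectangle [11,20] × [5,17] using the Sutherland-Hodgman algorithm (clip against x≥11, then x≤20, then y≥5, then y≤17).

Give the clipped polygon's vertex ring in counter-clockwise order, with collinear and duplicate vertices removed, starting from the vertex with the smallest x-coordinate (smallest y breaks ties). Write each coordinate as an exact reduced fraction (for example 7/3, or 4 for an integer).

1. After x ≥ 11: [(11,36/7) (14,6) (19,8) (15,18) (11,94/5)]
2. After x ≤ 20: [(11,36/7) (14,6) (19,8) (15,18) (11,94/5)]
3. After y ≥ 5: [(11,36/7) (14,6) (19,8) (15,18) (11,94/5)]
4. After y ≤ 17: [(11,17) (11,36/7) (14,6) (19,8) (77/5,17)]
5. Canonical ring: [(11,36/7) (14,6) (19,8) (77/5,17) (11,17)]

Clipped polygon: [(11,36/7) (14,6) (19,8) (77/5,17) (11,17)]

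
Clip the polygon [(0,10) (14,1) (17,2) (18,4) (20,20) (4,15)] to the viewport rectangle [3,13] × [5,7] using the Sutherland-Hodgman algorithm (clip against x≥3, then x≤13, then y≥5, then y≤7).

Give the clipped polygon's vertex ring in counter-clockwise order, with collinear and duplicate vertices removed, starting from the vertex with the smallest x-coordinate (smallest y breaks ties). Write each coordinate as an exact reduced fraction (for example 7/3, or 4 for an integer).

1. After x ≥ 3: [(3,55/4) (3,113/14) (14,1) (17,2) (18,4) (20,20) (4,15)]
2. After x ≤ 13: [(3,55/4) (3,113/14) (13,23/14) (13,285/16) (4,15)]
3. After y ≥ 5: [(3,55/4) (3,113/14) (70/9,5) (13,5) (13,285/16) (4,15)]
4. After y ≤ 7: [(14/3,7) (70/9,5) (13,5) (13,7)]
5. Canonical ring: [(14/3,7) (70/9,5) (13,5) (13,7)]

Clipped polygon: [(14/3,7) (70/9,5) (13,5) (13,7)]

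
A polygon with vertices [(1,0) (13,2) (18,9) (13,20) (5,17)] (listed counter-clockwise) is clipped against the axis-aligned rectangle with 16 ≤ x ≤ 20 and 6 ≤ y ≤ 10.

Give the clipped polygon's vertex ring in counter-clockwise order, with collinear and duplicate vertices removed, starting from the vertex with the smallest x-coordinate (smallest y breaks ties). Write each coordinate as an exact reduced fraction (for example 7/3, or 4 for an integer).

Clipped polygon: [(16,31/5) (18,9) (193/11,10) (16,10)]

1. After x ≥ 16: [(16,31/5) (18,9) (16,67/5)]
2. After x ≤ 20: [(16,31/5) (18,9) (16,67/5)]
3. After y ≥ 6: [(16,31/5) (18,9) (16,67/5)]
4. After y ≤ 10: [(16,10) (16,31/5) (18,9) (193/11,10)]
5. Canonical ring: [(16,31/5) (18,9) (193/11,10) (16,10)]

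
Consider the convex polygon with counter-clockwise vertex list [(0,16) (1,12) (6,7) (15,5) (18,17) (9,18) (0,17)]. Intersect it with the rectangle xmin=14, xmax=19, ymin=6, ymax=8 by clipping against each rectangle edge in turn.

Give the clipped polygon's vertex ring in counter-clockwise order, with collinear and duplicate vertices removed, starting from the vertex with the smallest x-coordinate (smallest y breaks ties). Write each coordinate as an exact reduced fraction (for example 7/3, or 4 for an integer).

1. After x ≥ 14: [(14,47/9) (15,5) (18,17) (14,157/9)]
2. After x ≤ 19: [(14,47/9) (15,5) (18,17) (14,157/9)]
3. After y ≥ 6: [(14,6) (61/4,6) (18,17) (14,157/9)]
4. After y ≤ 8: [(14,8) (14,6) (61/4,6) (63/4,8)]
5. Canonical ring: [(14,6) (61/4,6) (63/4,8) (14,8)]

Clipped polygon: [(14,6) (61/4,6) (63/4,8) (14,8)]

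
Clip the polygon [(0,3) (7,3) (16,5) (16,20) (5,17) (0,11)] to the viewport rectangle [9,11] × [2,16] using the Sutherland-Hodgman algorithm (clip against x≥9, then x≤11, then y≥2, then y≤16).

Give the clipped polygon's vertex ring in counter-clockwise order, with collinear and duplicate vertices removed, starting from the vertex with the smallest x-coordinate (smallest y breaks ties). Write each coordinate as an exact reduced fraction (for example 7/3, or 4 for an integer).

1. After x ≥ 9: [(9,31/9) (16,5) (16,20) (9,199/11)]
2. After x ≤ 11: [(9,31/9) (11,35/9) (11,205/11) (9,199/11)]
3. After y ≥ 2: [(9,31/9) (11,35/9) (11,205/11) (9,199/11)]
4. After y ≤ 16: [(9,16) (9,31/9) (11,35/9) (11,16)]
5. Canonical ring: [(9,31/9) (11,35/9) (11,16) (9,16)]

Clipped polygon: [(9,31/9) (11,35/9) (11,16) (9,16)]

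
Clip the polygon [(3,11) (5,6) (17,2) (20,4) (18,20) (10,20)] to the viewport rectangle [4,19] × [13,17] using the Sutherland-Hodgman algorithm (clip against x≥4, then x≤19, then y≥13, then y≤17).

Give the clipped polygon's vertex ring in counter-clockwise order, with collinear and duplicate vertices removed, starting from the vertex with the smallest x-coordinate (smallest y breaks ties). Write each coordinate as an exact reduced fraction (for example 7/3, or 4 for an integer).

Clipped polygon: [(41/9,13) (151/8,13) (147/8,17) (23/3,17)]

1. After x ≥ 4: [(4,86/7) (4,17/2) (5,6) (17,2) (20,4) (18,20) (10,20)]
2. After x ≤ 19: [(4,86/7) (4,17/2) (5,6) (17,2) (19,10/3) (19,12) (18,20) (10,20)]
3. After y ≥ 13: [(41/9,13) (151/8,13) (18,20) (10,20)]
4. After y ≤ 17: [(23/3,17) (41/9,13) (151/8,13) (147/8,17)]
5. Canonical ring: [(41/9,13) (151/8,13) (147/8,17) (23/3,17)]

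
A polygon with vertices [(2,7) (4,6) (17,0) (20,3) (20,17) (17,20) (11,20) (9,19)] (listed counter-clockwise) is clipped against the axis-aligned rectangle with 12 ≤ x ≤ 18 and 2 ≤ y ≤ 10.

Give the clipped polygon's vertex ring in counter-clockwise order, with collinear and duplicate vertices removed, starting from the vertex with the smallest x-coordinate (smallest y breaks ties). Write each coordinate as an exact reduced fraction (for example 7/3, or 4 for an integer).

Clipped polygon: [(12,30/13) (38/3,2) (18,2) (18,10) (12,10)]

1. After x ≥ 12: [(12,30/13) (17,0) (20,3) (20,17) (17,20) (12,20)]
2. After x ≤ 18: [(12,30/13) (17,0) (18,1) (18,19) (17,20) (12,20)]
3. After y ≥ 2: [(12,30/13) (38/3,2) (18,2) (18,19) (17,20) (12,20)]
4. After y ≤ 10: [(12,10) (12,30/13) (38/3,2) (18,2) (18,10)]
5. Canonical ring: [(12,30/13) (38/3,2) (18,2) (18,10) (12,10)]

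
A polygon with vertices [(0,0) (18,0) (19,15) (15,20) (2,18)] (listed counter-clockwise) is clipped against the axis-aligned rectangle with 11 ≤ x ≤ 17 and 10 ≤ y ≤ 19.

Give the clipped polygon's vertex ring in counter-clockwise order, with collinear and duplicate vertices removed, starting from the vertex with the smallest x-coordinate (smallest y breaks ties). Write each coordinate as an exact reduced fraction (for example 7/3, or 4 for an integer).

1. After x ≥ 11: [(11,0) (18,0) (19,15) (15,20) (11,252/13)]
2. After x ≤ 17: [(11,0) (17,0) (17,35/2) (15,20) (11,252/13)]
3. After y ≥ 10: [(11,10) (17,10) (17,35/2) (15,20) (11,252/13)]
4. After y ≤ 19: [(11,19) (11,10) (17,10) (17,35/2) (79/5,19)]
5. Canonical ring: [(11,10) (17,10) (17,35/2) (79/5,19) (11,19)]

Clipped polygon: [(11,10) (17,10) (17,35/2) (79/5,19) (11,19)]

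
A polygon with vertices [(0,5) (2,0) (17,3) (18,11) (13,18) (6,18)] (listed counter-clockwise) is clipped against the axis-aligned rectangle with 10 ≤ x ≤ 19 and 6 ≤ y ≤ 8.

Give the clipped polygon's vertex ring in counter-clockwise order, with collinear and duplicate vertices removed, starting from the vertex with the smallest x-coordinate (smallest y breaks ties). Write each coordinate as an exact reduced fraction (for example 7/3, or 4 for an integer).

Clipped polygon: [(10,6) (139/8,6) (141/8,8) (10,8)]

1. After x ≥ 10: [(10,8/5) (17,3) (18,11) (13,18) (10,18)]
2. After x ≤ 19: [(10,8/5) (17,3) (18,11) (13,18) (10,18)]
3. After y ≥ 6: [(10,6) (139/8,6) (18,11) (13,18) (10,18)]
4. After y ≤ 8: [(10,8) (10,6) (139/8,6) (141/8,8)]
5. Canonical ring: [(10,6) (139/8,6) (141/8,8) (10,8)]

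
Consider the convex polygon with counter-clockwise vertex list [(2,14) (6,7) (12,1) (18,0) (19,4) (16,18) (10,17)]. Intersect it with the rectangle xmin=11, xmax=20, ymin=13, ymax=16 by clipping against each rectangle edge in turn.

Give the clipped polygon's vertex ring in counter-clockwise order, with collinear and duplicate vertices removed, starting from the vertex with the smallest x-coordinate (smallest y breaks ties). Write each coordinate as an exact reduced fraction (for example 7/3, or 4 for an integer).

Clipped polygon: [(11,13) (239/14,13) (115/7,16) (11,16)]

1. After x ≥ 11: [(11,2) (12,1) (18,0) (19,4) (16,18) (11,103/6)]
2. After x ≤ 20: [(11,2) (12,1) (18,0) (19,4) (16,18) (11,103/6)]
3. After y ≥ 13: [(11,13) (239/14,13) (16,18) (11,103/6)]
4. After y ≤ 16: [(11,16) (11,13) (239/14,13) (115/7,16)]
5. Canonical ring: [(11,13) (239/14,13) (115/7,16) (11,16)]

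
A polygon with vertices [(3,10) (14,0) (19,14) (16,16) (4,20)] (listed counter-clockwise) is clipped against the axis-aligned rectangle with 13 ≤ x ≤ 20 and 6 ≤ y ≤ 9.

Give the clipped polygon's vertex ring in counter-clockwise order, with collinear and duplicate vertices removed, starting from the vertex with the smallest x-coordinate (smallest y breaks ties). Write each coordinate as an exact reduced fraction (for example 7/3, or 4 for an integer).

Clipped polygon: [(13,6) (113/7,6) (241/14,9) (13,9)]

1. After x ≥ 13: [(13,10/11) (14,0) (19,14) (16,16) (13,17)]
2. After x ≤ 20: [(13,10/11) (14,0) (19,14) (16,16) (13,17)]
3. After y ≥ 6: [(13,6) (113/7,6) (19,14) (16,16) (13,17)]
4. After y ≤ 9: [(13,9) (13,6) (113/7,6) (241/14,9)]
5. Canonical ring: [(13,6) (113/7,6) (241/14,9) (13,9)]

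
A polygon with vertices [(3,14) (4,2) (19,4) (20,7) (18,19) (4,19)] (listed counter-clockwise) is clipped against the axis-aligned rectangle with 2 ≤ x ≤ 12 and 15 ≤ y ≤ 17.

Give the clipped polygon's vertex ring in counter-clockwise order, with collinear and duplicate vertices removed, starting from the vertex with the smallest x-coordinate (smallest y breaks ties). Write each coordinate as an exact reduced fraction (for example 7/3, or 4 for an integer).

Clipped polygon: [(16/5,15) (12,15) (12,17) (18/5,17)]

1. After x ≥ 2: [(3,14) (4,2) (19,4) (20,7) (18,19) (4,19)]
2. After x ≤ 12: [(3,14) (4,2) (12,46/15) (12,19) (4,19)]
3. After y ≥ 15: [(16/5,15) (12,15) (12,19) (4,19)]
4. After y ≤ 17: [(18/5,17) (16/5,15) (12,15) (12,17)]
5. Canonical ring: [(16/5,15) (12,15) (12,17) (18/5,17)]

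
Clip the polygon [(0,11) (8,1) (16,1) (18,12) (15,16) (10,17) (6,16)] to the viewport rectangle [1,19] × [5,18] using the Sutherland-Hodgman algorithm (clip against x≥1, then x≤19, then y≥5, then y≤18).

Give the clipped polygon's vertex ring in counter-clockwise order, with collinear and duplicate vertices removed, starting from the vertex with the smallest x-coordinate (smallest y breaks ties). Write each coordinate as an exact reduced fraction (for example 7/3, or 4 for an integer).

Clipped polygon: [(1,39/4) (24/5,5) (184/11,5) (18,12) (15,16) (10,17) (6,16) (1,71/6)]

1. After x ≥ 1: [(1,71/6) (1,39/4) (8,1) (16,1) (18,12) (15,16) (10,17) (6,16)]
2. After x ≤ 19: [(1,71/6) (1,39/4) (8,1) (16,1) (18,12) (15,16) (10,17) (6,16)]
3. After y ≥ 5: [(1,71/6) (1,39/4) (24/5,5) (184/11,5) (18,12) (15,16) (10,17) (6,16)]
4. After y ≤ 18: [(1,71/6) (1,39/4) (24/5,5) (184/11,5) (18,12) (15,16) (10,17) (6,16)]
5. Canonical ring: [(1,39/4) (24/5,5) (184/11,5) (18,12) (15,16) (10,17) (6,16) (1,71/6)]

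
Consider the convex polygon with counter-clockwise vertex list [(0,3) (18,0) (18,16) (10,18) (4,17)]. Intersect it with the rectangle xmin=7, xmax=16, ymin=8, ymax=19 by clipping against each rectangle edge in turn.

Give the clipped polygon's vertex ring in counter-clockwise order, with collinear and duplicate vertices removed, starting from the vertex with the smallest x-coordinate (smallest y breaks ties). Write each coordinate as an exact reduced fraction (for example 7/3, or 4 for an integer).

Clipped polygon: [(7,8) (16,8) (16,33/2) (10,18) (7,35/2)]

1. After x ≥ 7: [(7,11/6) (18,0) (18,16) (10,18) (7,35/2)]
2. After x ≤ 16: [(7,11/6) (16,1/3) (16,33/2) (10,18) (7,35/2)]
3. After y ≥ 8: [(7,8) (16,8) (16,33/2) (10,18) (7,35/2)]
4. After y ≤ 19: [(7,8) (16,8) (16,33/2) (10,18) (7,35/2)]
5. Canonical ring: [(7,8) (16,8) (16,33/2) (10,18) (7,35/2)]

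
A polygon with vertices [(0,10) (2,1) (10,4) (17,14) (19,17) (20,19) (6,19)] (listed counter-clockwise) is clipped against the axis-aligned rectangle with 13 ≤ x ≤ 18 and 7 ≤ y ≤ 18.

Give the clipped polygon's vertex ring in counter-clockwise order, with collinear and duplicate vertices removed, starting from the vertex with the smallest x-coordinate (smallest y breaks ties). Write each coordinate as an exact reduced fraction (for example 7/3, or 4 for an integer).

1. After x ≥ 13: [(13,58/7) (17,14) (19,17) (20,19) (13,19)]
2. After x ≤ 18: [(13,58/7) (17,14) (18,31/2) (18,19) (13,19)]
3. After y ≥ 7: [(13,58/7) (17,14) (18,31/2) (18,19) (13,19)]
4. After y ≤ 18: [(13,18) (13,58/7) (17,14) (18,31/2) (18,18)]
5. Canonical ring: [(13,58/7) (17,14) (18,31/2) (18,18) (13,18)]

Clipped polygon: [(13,58/7) (17,14) (18,31/2) (18,18) (13,18)]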